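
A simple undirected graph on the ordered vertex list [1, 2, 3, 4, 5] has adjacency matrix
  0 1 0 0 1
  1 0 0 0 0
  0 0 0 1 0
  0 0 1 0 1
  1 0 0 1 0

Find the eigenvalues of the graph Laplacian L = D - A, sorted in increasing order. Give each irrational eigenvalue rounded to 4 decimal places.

[0, 0.3820, 1.3820, 2.6180, 3.6180]

Reading degrees in the order [1, 2, 3, 4, 5] gives [2, 1, 1, 2, 2]; set D = diag(2, 1, 1, 2, 2) and form L = D - A. Since every row of L sums to 0, the all-ones vector is in the kernel and 0 is an eigenvalue. The single zero eigenvalue shows the graph is connected. There is one zero in the spectrum, matching the 1 component. The largest eigenvalue, 3.6180, is at most the vertex count 5.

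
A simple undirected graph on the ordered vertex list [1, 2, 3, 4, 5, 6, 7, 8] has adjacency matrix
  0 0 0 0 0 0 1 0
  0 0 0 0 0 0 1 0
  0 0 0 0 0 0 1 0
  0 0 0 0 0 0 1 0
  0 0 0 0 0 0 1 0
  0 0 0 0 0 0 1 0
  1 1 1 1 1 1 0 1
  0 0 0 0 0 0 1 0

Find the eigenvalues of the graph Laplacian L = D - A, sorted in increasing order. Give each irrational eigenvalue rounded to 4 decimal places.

[0, 1, 1, 1, 1, 1, 1, 8]

Each diagonal entry of L is the vertex degree and each off-diagonal entry is -1 where an edge is present, 0 otherwise; in the order [1, 2, 3, 4, 5, 6, 7, 8] the diagonal is [1, 1, 1, 1, 1, 1, 7, 1]. Diagonalising L (or applying a numerical eigensolver to the 8x8 matrix) gives the spectrum above. The single zero eigenvalue shows the graph is connected. The eigenvalues sum to 14, which equals trace(L) = 2|E|.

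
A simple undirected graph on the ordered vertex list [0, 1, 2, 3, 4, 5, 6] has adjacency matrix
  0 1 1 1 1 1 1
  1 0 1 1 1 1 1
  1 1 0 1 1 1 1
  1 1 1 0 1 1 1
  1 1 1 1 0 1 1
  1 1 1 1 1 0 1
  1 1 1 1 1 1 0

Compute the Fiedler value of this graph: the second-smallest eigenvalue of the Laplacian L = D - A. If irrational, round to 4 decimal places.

7

Each diagonal entry of L is the vertex degree and each off-diagonal entry is -1 where an edge is present, 0 otherwise; in the order [0, 1, 2, 3, 4, 5, 6] the diagonal is [6, 6, 6, 6, 6, 6, 6]. The sorted Laplacian eigenvalues are [0, 7, 7, 7, 7, 7, 7]; the algebraic connectivity is the second entry, 7. By the matrix-tree theorem the graph has (1/7) * product of the nonzero eigenvalues = 16807 spanning trees.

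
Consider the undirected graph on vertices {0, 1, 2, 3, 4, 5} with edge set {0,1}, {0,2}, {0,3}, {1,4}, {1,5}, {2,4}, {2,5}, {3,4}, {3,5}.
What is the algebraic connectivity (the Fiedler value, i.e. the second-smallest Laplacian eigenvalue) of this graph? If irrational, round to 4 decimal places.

Each diagonal entry of L is the vertex degree and each off-diagonal entry is -1 where an edge is present, 0 otherwise; in the order [0, 1, 2, 3, 4, 5] the diagonal is [3, 3, 3, 3, 3, 3]. Computing the eigenvalues of L and sorting gives [0, 3, 3, 3, 3, 6]. The Fiedler value lambda_2 = 3 is strictly positive, so the graph is connected. There is one zero in the spectrum, matching the 1 component.

3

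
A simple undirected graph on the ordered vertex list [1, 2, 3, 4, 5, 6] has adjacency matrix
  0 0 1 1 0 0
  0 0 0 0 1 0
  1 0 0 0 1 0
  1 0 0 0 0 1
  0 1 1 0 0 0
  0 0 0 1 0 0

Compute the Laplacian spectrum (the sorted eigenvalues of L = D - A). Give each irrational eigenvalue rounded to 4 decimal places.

[0, 0.2679, 1, 2, 3, 3.7321]

With the vertex order [1, 2, 3, 4, 5, 6], the degrees are [2, 1, 2, 2, 2, 1], giving D = diag(2, 1, 2, 2, 2, 1) and L = D - A. Diagonalising L (or applying a numerical eigensolver to the 6x6 matrix) gives the spectrum above.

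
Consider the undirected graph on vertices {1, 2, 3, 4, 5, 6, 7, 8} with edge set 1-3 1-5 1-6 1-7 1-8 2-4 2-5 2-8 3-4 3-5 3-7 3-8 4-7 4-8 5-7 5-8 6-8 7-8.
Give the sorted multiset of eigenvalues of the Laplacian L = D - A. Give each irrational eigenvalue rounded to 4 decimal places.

[0, 1.8254, 3.0609, 4.1610, 6, 6.2536, 6.6990, 8]

Each diagonal entry of L is the vertex degree and each off-diagonal entry is -1 where an edge is present, 0 otherwise; in the order [1, 2, 3, 4, 5, 6, 7, 8] the diagonal is [5, 3, 5, 4, 5, 2, 5, 7]. The multiplicity of 0 as a Laplacian eigenvalue equals the number of connected components. The single zero eigenvalue shows the graph is connected. The largest eigenvalue, 8, is at most the vertex count 8.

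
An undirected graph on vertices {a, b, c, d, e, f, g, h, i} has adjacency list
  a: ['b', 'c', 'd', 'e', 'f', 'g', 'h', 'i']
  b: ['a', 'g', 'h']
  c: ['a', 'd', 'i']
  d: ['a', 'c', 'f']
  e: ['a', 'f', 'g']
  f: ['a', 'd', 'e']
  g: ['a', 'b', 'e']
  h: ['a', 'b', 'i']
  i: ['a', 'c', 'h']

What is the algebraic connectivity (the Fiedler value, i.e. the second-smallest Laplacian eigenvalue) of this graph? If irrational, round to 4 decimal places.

Each diagonal entry of L is the vertex degree and each off-diagonal entry is -1 where an edge is present, 0 otherwise; in the order [a, b, c, d, e, f, g, h, i] the diagonal is [8, 3, 3, 3, 3, 3, 3, 3, 3]. The sorted Laplacian eigenvalues are [0, 1.5858, 1.5858, 3, 3, 4.4142, 4.4142, 5, 9]; the algebraic connectivity is the second entry, 1.5858. The eigenvalues sum to 32, which equals trace(L) = 2|E|.

1.5858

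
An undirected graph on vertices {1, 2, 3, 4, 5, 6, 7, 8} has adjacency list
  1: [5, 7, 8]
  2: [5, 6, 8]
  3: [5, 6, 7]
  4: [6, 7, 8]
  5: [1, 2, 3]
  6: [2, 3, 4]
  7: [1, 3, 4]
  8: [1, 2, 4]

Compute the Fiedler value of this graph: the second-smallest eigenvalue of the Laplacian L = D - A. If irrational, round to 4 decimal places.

2

With the vertex order [1, 2, 3, 4, 5, 6, 7, 8], the degrees are [3, 3, 3, 3, 3, 3, 3, 3], giving D = diag(3, 3, 3, 3, 3, 3, 3, 3) and L = D - A. The smallest Laplacian eigenvalue is always 0. The next one, lambda_2 = 2, measures how hard the graph is to disconnect: larger values mean better connectivity. The eigenvalues sum to 24, which equals trace(L) = 2|E|. By the matrix-tree theorem the graph has (1/8) * product of the nonzero eigenvalues = 384 spanning trees.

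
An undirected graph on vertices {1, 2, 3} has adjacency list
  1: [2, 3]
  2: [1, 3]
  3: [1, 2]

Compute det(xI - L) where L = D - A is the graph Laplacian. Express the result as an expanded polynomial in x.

With the vertex order [1, 2, 3], the degrees are [2, 2, 2], giving D = diag(2, 2, 2) and L = D - A. Computing det(xI - L) by cofactor expansion (or equivalently via sum-over-permutations) gives x^3 - 6x^2 + 9x. The coefficient of x^2 equals -trace(L) = -6, matching the sum of degrees.

x^3 - 6x^2 + 9x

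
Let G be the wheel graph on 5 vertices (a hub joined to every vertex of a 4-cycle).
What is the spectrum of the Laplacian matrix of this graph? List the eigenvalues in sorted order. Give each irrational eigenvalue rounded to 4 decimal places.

[0, 3, 3, 5, 5]

The graph has 5 vertices and degree multiset [4, 3, 3, 3, 3]; D is the diagonal matrix of degrees and L = D - A. The multiplicity of 0 as a Laplacian eigenvalue equals the number of connected components. The single zero eigenvalue shows the graph is connected. There is one zero in the spectrum, matching the 1 component.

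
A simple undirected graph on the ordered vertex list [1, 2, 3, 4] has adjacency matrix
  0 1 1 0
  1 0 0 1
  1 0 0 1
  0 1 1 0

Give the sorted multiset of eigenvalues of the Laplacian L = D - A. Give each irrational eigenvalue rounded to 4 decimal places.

[0, 2, 2, 4]

Reading degrees in the order [1, 2, 3, 4] gives [2, 2, 2, 2]; set D = diag(2, 2, 2, 2) and form L = D - A. Since every row of L sums to 0, the all-ones vector is in the kernel and 0 is an eigenvalue. The largest eigenvalue, 4, is at most the vertex count 4. The eigenvalues sum to 8, which equals trace(L) = 2|E|.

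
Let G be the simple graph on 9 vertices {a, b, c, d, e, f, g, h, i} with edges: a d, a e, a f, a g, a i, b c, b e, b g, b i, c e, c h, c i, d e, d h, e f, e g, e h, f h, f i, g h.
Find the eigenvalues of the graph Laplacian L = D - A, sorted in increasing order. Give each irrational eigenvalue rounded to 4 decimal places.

[0, 2.4302, 3.2523, 3.6371, 4.1456, 5.2726, 5.9232, 7.1329, 8.2060]

With the vertex order [a, b, c, d, e, f, g, h, i], the degrees are [5, 4, 4, 3, 7, 4, 4, 5, 4], giving D = diag(5, 4, 4, 3, 7, 4, 4, 5, 4) and L = D - A. The multiplicity of 0 as a Laplacian eigenvalue equals the number of connected components. The single zero eigenvalue shows the graph is connected. The largest eigenvalue, 8.2060, is at most the vertex count 9. By the matrix-tree theorem the graph has (1/9) * product of the nonzero eigenvalues = 24206 spanning trees.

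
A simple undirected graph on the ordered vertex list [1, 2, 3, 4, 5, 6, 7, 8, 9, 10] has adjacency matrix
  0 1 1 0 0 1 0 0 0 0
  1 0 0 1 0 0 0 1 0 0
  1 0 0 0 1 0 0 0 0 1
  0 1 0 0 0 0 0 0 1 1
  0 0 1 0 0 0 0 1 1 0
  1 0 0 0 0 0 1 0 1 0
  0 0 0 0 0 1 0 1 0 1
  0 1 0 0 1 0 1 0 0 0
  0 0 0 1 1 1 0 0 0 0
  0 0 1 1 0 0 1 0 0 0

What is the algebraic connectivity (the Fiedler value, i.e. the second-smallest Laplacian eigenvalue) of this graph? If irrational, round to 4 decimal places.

Reading degrees in the order [1, 2, 3, 4, 5, 6, 7, 8, 9, 10] gives [3, 3, 3, 3, 3, 3, 3, 3, 3, 3]; set D = diag(3, 3, 3, 3, 3, 3, 3, 3, 3, 3) and form L = D - A. The smallest Laplacian eigenvalue is always 0. The next one, lambda_2 = 2, measures how hard the graph is to disconnect: larger values mean better connectivity.

2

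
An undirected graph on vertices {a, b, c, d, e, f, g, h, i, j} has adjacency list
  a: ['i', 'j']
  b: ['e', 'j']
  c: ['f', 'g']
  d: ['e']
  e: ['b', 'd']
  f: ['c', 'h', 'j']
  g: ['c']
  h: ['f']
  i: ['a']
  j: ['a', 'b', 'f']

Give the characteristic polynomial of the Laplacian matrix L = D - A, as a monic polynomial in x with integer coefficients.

Reading degrees in the order [a, b, c, d, e, f, g, h, i, j] gives [2, 2, 2, 1, 2, 3, 1, 1, 1, 3]; set D = diag(2, 2, 2, 1, 2, 3, 1, 1, 1, 3) and form L = D - A. L has integer entries, so p(x) = det(xI - L) has integer coefficients. Expanding the determinant yields x^10 - 18x^9 + 134x^8 - 536x^7 + 1252x^6 - 1738x^5 + 1399x^4 - 612x^3 + 129x^2 - 10x. Since p(0) = det(-L) = 0, x divides p(x). The largest eigenvalue, 4.7517, is at most the vertex count 10. There is one zero in the spectrum, matching the 1 component.

x^10 - 18x^9 + 134x^8 - 536x^7 + 1252x^6 - 1738x^5 + 1399x^4 - 612x^3 + 129x^2 - 10x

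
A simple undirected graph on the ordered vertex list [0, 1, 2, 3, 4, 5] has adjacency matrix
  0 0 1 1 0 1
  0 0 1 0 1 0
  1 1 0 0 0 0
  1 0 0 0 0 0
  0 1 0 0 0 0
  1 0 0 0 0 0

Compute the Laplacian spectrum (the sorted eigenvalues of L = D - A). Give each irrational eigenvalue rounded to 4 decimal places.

[0, 0.3249, 1, 1.4608, 3, 4.2143]

Reading degrees in the order [0, 1, 2, 3, 4, 5] gives [3, 2, 2, 1, 1, 1]; set D = diag(3, 2, 2, 1, 1, 1) and form L = D - A. Diagonalising L (or applying a numerical eigensolver to the 6x6 matrix) gives the spectrum above. There is one zero in the spectrum, matching the 1 component.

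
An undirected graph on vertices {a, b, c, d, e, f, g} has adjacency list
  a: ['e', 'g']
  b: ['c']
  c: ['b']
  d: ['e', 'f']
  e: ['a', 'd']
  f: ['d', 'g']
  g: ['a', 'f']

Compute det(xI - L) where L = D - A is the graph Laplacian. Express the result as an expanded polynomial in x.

x^7 - 12x^6 + 55x^5 - 120x^4 + 125x^3 - 50x^2

Reading degrees in the order [a, b, c, d, e, f, g] gives [2, 1, 1, 2, 2, 2, 2]; set D = diag(2, 1, 1, 2, 2, 2, 2) and form L = D - A. Computing det(xI - L) by cofactor expansion (or equivalently via sum-over-permutations) gives x^7 - 12x^6 + 55x^5 - 120x^4 + 125x^3 - 50x^2. Since p(0) = det(-L) = 0, x divides p(x). The eigenvalues sum to 12, which equals trace(L) = 2|E|.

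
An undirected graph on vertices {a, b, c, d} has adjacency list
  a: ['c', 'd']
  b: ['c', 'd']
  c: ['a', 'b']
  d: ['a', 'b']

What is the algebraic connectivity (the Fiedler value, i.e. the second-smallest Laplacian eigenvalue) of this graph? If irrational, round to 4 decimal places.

With the vertex order [a, b, c, d], the degrees are [2, 2, 2, 2], giving D = diag(2, 2, 2, 2) and L = D - A. The sorted Laplacian eigenvalues are [0, 2, 2, 4]; the algebraic connectivity is the second entry, 2.

2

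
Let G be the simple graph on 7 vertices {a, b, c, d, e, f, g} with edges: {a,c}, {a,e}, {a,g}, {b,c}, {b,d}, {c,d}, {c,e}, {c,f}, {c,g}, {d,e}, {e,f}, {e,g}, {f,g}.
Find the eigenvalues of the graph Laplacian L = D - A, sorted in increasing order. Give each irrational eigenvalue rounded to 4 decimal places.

[0, 1.4859, 3, 3.4280, 5, 6.0861, 7]

Each diagonal entry of L is the vertex degree and each off-diagonal entry is -1 where an edge is present, 0 otherwise; in the order [a, b, c, d, e, f, g] the diagonal is [3, 2, 6, 3, 5, 3, 4]. Diagonalising L (or applying a numerical eigensolver to the 7x7 matrix) gives the spectrum above. There is one zero in the spectrum, matching the 1 component.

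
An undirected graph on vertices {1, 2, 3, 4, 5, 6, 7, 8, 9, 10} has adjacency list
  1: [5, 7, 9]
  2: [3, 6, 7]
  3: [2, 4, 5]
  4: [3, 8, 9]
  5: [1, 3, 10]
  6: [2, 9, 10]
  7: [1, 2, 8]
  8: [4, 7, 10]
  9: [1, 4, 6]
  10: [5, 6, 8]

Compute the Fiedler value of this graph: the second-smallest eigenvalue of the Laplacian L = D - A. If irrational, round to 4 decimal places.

2

Reading degrees in the order [1, 2, 3, 4, 5, 6, 7, 8, 9, 10] gives [3, 3, 3, 3, 3, 3, 3, 3, 3, 3]; set D = diag(3, 3, 3, 3, 3, 3, 3, 3, 3, 3) and form L = D - A. The sorted Laplacian eigenvalues are [0, 2, 2, 2, 2, 2, 5, 5, 5, 5]; the algebraic connectivity is the second entry, 2. The largest eigenvalue, 5, is at most the vertex count 10. The eigenvalues sum to 30, which equals trace(L) = 2|E|.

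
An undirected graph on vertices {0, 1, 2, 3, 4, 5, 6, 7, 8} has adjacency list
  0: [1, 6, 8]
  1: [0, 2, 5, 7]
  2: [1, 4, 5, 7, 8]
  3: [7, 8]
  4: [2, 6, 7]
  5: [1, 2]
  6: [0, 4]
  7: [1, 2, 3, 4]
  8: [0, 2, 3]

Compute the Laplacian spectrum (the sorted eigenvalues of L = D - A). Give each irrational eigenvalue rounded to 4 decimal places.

[0, 1.2679, 1.3706, 2.1350, 3, 3.4773, 4.7321, 5.6439, 6.3733]

Each diagonal entry of L is the vertex degree and each off-diagonal entry is -1 where an edge is present, 0 otherwise; in the order [0, 1, 2, 3, 4, 5, 6, 7, 8] the diagonal is [3, 4, 5, 2, 3, 2, 2, 4, 3]. The multiplicity of 0 as a Laplacian eigenvalue equals the number of connected components.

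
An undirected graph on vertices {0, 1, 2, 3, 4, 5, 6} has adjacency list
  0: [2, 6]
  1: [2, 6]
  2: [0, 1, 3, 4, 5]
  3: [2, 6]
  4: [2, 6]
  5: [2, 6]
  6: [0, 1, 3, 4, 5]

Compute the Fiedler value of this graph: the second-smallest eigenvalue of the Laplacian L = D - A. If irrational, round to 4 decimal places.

Each diagonal entry of L is the vertex degree and each off-diagonal entry is -1 where an edge is present, 0 otherwise; in the order [0, 1, 2, 3, 4, 5, 6] the diagonal is [2, 2, 5, 2, 2, 2, 5]. The sorted Laplacian eigenvalues are [0, 2, 2, 2, 2, 5, 7]; the algebraic connectivity is the second entry, 2. The eigenvalues sum to 20, which equals trace(L) = 2|E|.

2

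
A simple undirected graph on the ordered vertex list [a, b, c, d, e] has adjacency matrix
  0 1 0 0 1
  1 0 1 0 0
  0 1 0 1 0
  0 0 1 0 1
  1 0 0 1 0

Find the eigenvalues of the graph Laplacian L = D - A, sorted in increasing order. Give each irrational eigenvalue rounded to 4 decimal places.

[0, 1.3820, 1.3820, 3.6180, 3.6180]

Reading degrees in the order [a, b, c, d, e] gives [2, 2, 2, 2, 2]; set D = diag(2, 2, 2, 2, 2) and form L = D - A. The multiplicity of 0 as a Laplacian eigenvalue equals the number of connected components. By the matrix-tree theorem the graph has (1/5) * product of the nonzero eigenvalues = 5 spanning trees.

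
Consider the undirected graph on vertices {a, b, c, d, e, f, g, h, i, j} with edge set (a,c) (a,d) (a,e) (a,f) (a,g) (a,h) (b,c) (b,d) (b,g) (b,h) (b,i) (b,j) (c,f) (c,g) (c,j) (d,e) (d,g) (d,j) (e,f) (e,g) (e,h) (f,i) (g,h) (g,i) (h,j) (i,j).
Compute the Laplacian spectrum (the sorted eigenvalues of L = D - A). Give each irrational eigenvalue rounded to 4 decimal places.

[0, 3.2679, 3.3791, 4.5265, 5, 5.7048, 6.6258, 6.7321, 8.1234, 8.6405]

With the vertex order [a, b, c, d, e, f, g, h, i, j], the degrees are [6, 6, 5, 5, 5, 4, 7, 5, 4, 5], giving D = diag(6, 6, 5, 5, 5, 4, 7, 5, 4, 5) and L = D - A. Diagonalising L (or applying a numerical eigensolver to the 10x10 matrix) gives the spectrum above. The single zero eigenvalue shows the graph is connected.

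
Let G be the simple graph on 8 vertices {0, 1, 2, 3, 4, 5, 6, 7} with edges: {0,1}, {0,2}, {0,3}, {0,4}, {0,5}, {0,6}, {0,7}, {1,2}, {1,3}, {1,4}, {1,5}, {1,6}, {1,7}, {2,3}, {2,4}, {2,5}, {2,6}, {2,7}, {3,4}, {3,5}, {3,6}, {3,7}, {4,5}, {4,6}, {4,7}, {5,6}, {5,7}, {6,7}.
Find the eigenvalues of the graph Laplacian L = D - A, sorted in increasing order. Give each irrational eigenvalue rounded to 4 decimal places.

Reading degrees in the order [0, 1, 2, 3, 4, 5, 6, 7] gives [7, 7, 7, 7, 7, 7, 7, 7]; set D = diag(7, 7, 7, 7, 7, 7, 7, 7) and form L = D - A. Diagonalising L (or applying a numerical eigensolver to the 8x8 matrix) gives the spectrum above. The single zero eigenvalue shows the graph is connected.

[0, 8, 8, 8, 8, 8, 8, 8]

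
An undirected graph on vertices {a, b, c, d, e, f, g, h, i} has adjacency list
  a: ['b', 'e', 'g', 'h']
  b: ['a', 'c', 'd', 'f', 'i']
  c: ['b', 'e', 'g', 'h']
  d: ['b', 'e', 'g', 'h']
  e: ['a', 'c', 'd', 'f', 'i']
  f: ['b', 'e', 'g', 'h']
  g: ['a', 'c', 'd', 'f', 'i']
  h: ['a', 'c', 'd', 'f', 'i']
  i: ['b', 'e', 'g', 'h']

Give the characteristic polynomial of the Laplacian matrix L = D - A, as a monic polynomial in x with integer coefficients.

x^9 - 40x^8 + 690x^7 - 6720x^6 + 40485x^5 - 154704x^4 + 366560x^3 - 492800x^2 + 288000x

Reading degrees in the order [a, b, c, d, e, f, g, h, i] gives [4, 5, 4, 4, 5, 4, 5, 5, 4]; set D = diag(4, 5, 4, 4, 5, 4, 5, 5, 4) and form L = D - A. L has integer entries, so p(x) = det(xI - L) has integer coefficients. Expanding the determinant yields x^9 - 40x^8 + 690x^7 - 6720x^6 + 40485x^5 - 154704x^4 + 366560x^3 - 492800x^2 + 288000x. The coefficient of x^8 equals -trace(L) = -40, matching the sum of degrees. The largest eigenvalue, 9, is at most the vertex count 9.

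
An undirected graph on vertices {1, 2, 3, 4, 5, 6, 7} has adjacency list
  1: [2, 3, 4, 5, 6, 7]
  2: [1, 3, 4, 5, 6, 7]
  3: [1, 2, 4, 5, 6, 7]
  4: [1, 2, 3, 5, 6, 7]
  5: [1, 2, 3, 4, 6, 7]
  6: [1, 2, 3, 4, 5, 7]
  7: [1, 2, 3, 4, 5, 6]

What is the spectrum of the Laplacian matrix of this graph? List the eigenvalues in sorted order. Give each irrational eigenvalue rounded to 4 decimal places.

With the vertex order [1, 2, 3, 4, 5, 6, 7], the degrees are [6, 6, 6, 6, 6, 6, 6], giving D = diag(6, 6, 6, 6, 6, 6, 6) and L = D - A. Since every row of L sums to 0, the all-ones vector is in the kernel and 0 is an eigenvalue. The single zero eigenvalue shows the graph is connected. By the matrix-tree theorem the graph has (1/7) * product of the nonzero eigenvalues = 16807 spanning trees.

[0, 7, 7, 7, 7, 7, 7]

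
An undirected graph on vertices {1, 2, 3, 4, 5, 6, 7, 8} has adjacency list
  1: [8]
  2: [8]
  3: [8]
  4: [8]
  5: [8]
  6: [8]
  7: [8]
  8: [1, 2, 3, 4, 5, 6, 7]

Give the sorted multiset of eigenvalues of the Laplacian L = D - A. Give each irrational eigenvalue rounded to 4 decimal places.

Reading degrees in the order [1, 2, 3, 4, 5, 6, 7, 8] gives [1, 1, 1, 1, 1, 1, 1, 7]; set D = diag(1, 1, 1, 1, 1, 1, 1, 7) and form L = D - A. Diagonalising L (or applying a numerical eigensolver to the 8x8 matrix) gives the spectrum above. By the matrix-tree theorem the graph has (1/8) * product of the nonzero eigenvalues = 1 spanning tree.

[0, 1, 1, 1, 1, 1, 1, 8]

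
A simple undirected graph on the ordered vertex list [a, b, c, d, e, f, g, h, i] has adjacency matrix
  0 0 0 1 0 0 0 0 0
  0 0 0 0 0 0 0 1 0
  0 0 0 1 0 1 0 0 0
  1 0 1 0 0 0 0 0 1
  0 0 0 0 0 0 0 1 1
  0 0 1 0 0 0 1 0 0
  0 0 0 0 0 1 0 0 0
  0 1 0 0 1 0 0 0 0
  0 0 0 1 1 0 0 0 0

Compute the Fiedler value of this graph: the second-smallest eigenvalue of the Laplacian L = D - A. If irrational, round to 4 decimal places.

0.1506

Reading degrees in the order [a, b, c, d, e, f, g, h, i] gives [1, 1, 2, 3, 2, 2, 1, 2, 2]; set D = diag(1, 1, 2, 3, 2, 2, 1, 2, 2) and form L = D - A. Computing the eigenvalues of L and sorting gives [0, 0.1506, 0.4266, 1, 1.4229, 2.1724, 3, 3.4576, 4.3699]. The Fiedler value lambda_2 = 0.1506 is strictly positive, so the graph is connected. By the matrix-tree theorem the graph has (1/9) * product of the nonzero eigenvalues = 1 spanning tree.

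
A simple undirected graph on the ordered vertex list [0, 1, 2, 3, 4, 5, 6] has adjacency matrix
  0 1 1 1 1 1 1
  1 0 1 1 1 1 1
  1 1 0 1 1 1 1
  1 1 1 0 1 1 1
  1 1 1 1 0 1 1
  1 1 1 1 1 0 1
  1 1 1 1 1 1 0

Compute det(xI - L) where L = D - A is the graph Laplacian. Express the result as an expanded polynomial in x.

Each diagonal entry of L is the vertex degree and each off-diagonal entry is -1 where an edge is present, 0 otherwise; in the order [0, 1, 2, 3, 4, 5, 6] the diagonal is [6, 6, 6, 6, 6, 6, 6]. L has integer entries, so p(x) = det(xI - L) has integer coefficients. Expanding the determinant yields x^7 - 42x^6 + 735x^5 - 6860x^4 + 36015x^3 - 100842x^2 + 117649x. Since p(0) = det(-L) = 0, x divides p(x). There is one zero in the spectrum, matching the 1 component.

x^7 - 42x^6 + 735x^5 - 6860x^4 + 36015x^3 - 100842x^2 + 117649x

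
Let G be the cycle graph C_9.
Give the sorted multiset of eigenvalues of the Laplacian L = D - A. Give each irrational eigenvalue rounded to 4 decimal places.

[0, 0.4679, 0.4679, 1.6527, 1.6527, 3, 3, 3.8794, 3.8794]

The graph has 9 vertices and degree multiset [2, 2, 2, 2, 2, 2, 2, 2, 2]; D is the diagonal matrix of degrees and L = D - A. Diagonalising L (or applying a numerical eigensolver to the 9x9 matrix) gives the spectrum above. There is one zero in the spectrum, matching the 1 component. By the matrix-tree theorem the graph has (1/9) * product of the nonzero eigenvalues = 9 spanning trees.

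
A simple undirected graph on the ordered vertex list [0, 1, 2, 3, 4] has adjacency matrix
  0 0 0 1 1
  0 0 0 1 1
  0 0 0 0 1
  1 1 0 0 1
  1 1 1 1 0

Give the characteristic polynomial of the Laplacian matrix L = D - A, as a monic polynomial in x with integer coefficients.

x^5 - 12x^4 + 49x^3 - 78x^2 + 40x

Reading degrees in the order [0, 1, 2, 3, 4] gives [2, 2, 1, 3, 4]; set D = diag(2, 2, 1, 3, 4) and form L = D - A. Computing det(xI - L) by cofactor expansion (or equivalently via sum-over-permutations) gives x^5 - 12x^4 + 49x^3 - 78x^2 + 40x. Since p(0) = det(-L) = 0, x divides p(x). The eigenvalues sum to 12, which equals trace(L) = 2|E|. By the matrix-tree theorem the graph has (1/5) * product of the nonzero eigenvalues = 8 spanning trees.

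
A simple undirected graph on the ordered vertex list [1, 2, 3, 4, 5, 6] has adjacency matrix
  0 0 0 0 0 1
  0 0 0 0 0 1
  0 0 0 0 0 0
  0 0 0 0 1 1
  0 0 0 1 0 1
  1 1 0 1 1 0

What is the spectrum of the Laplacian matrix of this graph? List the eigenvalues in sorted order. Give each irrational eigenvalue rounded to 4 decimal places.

Reading degrees in the order [1, 2, 3, 4, 5, 6] gives [1, 1, 0, 2, 2, 4]; set D = diag(1, 1, 0, 2, 2, 4) and form L = D - A. L is symmetric positive semidefinite, so every eigenvalue is real and nonnegative. The 2 zero eigenvalues correspond to the 2 connected components. The largest eigenvalue, 5, is at most the vertex count 6.

[0, 0, 1, 1, 3, 5]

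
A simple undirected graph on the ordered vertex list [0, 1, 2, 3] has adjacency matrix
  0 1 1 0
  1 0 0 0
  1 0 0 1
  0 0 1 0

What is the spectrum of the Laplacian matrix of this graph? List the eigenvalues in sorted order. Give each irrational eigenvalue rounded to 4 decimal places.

[0, 0.5858, 2, 3.4142]

With the vertex order [0, 1, 2, 3], the degrees are [2, 1, 2, 1], giving D = diag(2, 1, 2, 1) and L = D - A. L is symmetric positive semidefinite, so every eigenvalue is real and nonnegative. The single zero eigenvalue shows the graph is connected. The largest eigenvalue, 3.4142, is at most the vertex count 4.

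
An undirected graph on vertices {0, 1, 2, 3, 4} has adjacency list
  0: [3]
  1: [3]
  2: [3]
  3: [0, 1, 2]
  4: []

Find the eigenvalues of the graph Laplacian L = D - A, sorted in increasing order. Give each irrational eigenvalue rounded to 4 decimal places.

Each diagonal entry of L is the vertex degree and each off-diagonal entry is -1 where an edge is present, 0 otherwise; in the order [0, 1, 2, 3, 4] the diagonal is [1, 1, 1, 3, 0]. Diagonalising L (or applying a numerical eigensolver to the 5x5 matrix) gives the spectrum above. The 2 zero eigenvalues correspond to the 2 connected components. The eigenvalues sum to 6, which equals trace(L) = 2|E|.

[0, 0, 1, 1, 4]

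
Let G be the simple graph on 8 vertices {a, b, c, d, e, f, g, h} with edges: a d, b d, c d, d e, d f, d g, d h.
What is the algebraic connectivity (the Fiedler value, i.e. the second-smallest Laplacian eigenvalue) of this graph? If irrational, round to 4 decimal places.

With the vertex order [a, b, c, d, e, f, g, h], the degrees are [1, 1, 1, 7, 1, 1, 1, 1], giving D = diag(1, 1, 1, 7, 1, 1, 1, 1) and L = D - A. The smallest Laplacian eigenvalue is always 0. The next one, lambda_2 = 1, measures how hard the graph is to disconnect: larger values mean better connectivity.

1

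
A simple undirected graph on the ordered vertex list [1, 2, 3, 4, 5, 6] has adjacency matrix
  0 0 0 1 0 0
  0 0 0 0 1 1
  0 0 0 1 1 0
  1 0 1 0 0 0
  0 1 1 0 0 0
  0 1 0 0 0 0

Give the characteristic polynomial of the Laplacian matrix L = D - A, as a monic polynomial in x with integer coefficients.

x^6 - 10x^5 + 36x^4 - 56x^3 + 35x^2 - 6x

With the vertex order [1, 2, 3, 4, 5, 6], the degrees are [1, 2, 2, 2, 2, 1], giving D = diag(1, 2, 2, 2, 2, 1) and L = D - A. Computing det(xI - L) by cofactor expansion (or equivalently via sum-over-permutations) gives x^6 - 10x^5 + 36x^4 - 56x^3 + 35x^2 - 6x. The coefficient of x^5 equals -trace(L) = -10, matching the sum of degrees. The eigenvalues sum to 10, which equals trace(L) = 2|E|.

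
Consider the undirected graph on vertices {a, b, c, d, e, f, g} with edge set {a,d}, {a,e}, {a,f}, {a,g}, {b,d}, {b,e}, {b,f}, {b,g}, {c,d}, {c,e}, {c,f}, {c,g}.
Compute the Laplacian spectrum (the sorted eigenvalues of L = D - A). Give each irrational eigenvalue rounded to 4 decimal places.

[0, 3, 3, 3, 4, 4, 7]

With the vertex order [a, b, c, d, e, f, g], the degrees are [4, 4, 4, 3, 3, 3, 3], giving D = diag(4, 4, 4, 3, 3, 3, 3) and L = D - A. L is symmetric positive semidefinite, so every eigenvalue is real and nonnegative. The single zero eigenvalue shows the graph is connected. The largest eigenvalue, 7, is at most the vertex count 7.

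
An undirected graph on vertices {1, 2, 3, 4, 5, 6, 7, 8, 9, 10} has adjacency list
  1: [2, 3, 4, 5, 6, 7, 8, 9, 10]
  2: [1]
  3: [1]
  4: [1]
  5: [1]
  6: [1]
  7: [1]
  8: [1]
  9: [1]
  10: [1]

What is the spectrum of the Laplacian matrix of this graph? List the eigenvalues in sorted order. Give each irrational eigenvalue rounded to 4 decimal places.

With the vertex order [1, 2, 3, 4, 5, 6, 7, 8, 9, 10], the degrees are [9, 1, 1, 1, 1, 1, 1, 1, 1, 1], giving D = diag(9, 1, 1, 1, 1, 1, 1, 1, 1, 1) and L = D - A. L is symmetric positive semidefinite, so every eigenvalue is real and nonnegative.

[0, 1, 1, 1, 1, 1, 1, 1, 1, 10]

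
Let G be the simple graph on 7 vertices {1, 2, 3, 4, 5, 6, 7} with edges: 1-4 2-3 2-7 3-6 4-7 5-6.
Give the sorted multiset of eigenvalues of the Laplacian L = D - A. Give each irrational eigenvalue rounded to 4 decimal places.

Reading degrees in the order [1, 2, 3, 4, 5, 6, 7] gives [1, 2, 2, 2, 1, 2, 2]; set D = diag(1, 2, 2, 2, 1, 2, 2) and form L = D - A. Diagonalising L (or applying a numerical eigensolver to the 7x7 matrix) gives the spectrum above. The single zero eigenvalue shows the graph is connected. The eigenvalues sum to 12, which equals trace(L) = 2|E|.

[0, 0.1981, 0.7530, 1.5550, 2.4450, 3.2470, 3.8019]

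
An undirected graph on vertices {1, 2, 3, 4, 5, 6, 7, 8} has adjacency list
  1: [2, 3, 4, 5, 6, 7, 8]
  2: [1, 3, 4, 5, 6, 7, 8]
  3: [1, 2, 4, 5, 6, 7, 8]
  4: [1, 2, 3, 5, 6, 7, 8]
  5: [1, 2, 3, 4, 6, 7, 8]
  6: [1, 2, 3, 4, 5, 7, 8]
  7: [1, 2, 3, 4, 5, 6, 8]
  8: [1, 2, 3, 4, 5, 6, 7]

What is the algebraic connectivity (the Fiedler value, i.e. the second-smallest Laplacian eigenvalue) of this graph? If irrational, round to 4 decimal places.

8

With the vertex order [1, 2, 3, 4, 5, 6, 7, 8], the degrees are [7, 7, 7, 7, 7, 7, 7, 7], giving D = diag(7, 7, 7, 7, 7, 7, 7, 7) and L = D - A. The smallest Laplacian eigenvalue is always 0. The next one, lambda_2 = 8, measures how hard the graph is to disconnect: larger values mean better connectivity. The largest eigenvalue, 8, is at most the vertex count 8.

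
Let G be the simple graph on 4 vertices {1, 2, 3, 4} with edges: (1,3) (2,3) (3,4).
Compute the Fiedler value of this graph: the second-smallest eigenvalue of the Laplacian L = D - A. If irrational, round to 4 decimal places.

With the vertex order [1, 2, 3, 4], the degrees are [1, 1, 3, 1], giving D = diag(1, 1, 3, 1) and L = D - A. Computing the eigenvalues of L and sorting gives [0, 1, 1, 4]. The Fiedler value lambda_2 = 1 is strictly positive, so the graph is connected. The eigenvalues sum to 6, which equals trace(L) = 2|E|.

1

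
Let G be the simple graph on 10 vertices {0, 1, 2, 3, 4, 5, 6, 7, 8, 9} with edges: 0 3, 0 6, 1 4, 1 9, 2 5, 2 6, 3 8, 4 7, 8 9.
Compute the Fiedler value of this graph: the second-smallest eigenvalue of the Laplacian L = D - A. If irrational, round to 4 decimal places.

Each diagonal entry of L is the vertex degree and each off-diagonal entry is -1 where an edge is present, 0 otherwise; in the order [0, 1, 2, 3, 4, 5, 6, 7, 8, 9] the diagonal is [2, 2, 2, 2, 2, 1, 2, 1, 2, 2]. The sorted Laplacian eigenvalues are [0, 0.0979, 0.3820, 0.8244, 1.3820, 2, 2.6180, 3.1756, 3.6180, 3.9021]; the algebraic connectivity is the second entry, 0.0979. By the matrix-tree theorem the graph has (1/10) * product of the nonzero eigenvalues = 1 spanning tree. The eigenvalues sum to 18, which equals trace(L) = 2|E|.

0.0979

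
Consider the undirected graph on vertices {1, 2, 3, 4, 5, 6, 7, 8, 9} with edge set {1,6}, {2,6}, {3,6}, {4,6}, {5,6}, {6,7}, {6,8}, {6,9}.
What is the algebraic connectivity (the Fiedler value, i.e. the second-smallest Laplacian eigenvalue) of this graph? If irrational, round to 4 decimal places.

With the vertex order [1, 2, 3, 4, 5, 6, 7, 8, 9], the degrees are [1, 1, 1, 1, 1, 8, 1, 1, 1], giving D = diag(1, 1, 1, 1, 1, 8, 1, 1, 1) and L = D - A. The smallest Laplacian eigenvalue is always 0. The next one, lambda_2 = 1, measures how hard the graph is to disconnect: larger values mean better connectivity.

1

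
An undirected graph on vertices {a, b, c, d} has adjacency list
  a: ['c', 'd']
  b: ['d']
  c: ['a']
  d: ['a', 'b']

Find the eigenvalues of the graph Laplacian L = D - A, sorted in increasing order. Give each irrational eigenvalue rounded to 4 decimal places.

[0, 0.5858, 2, 3.4142]

Each diagonal entry of L is the vertex degree and each off-diagonal entry is -1 where an edge is present, 0 otherwise; in the order [a, b, c, d] the diagonal is [2, 1, 1, 2]. Diagonalising L (or applying a numerical eigensolver to the 4x4 matrix) gives the spectrum above. The single zero eigenvalue shows the graph is connected. By the matrix-tree theorem the graph has (1/4) * product of the nonzero eigenvalues = 1 spanning tree.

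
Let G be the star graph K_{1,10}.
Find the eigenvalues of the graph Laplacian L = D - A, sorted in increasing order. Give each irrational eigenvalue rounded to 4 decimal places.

[0, 1, 1, 1, 1, 1, 1, 1, 1, 1, 11]

The graph has 11 vertices and degree multiset [10, 1, 1, 1, 1, 1, 1, 1, 1, 1, 1]; D is the diagonal matrix of degrees and L = D - A. Diagonalising L (or applying a numerical eigensolver to the 11x11 matrix) gives the spectrum above. The single zero eigenvalue shows the graph is connected. The largest eigenvalue, 11, is at most the vertex count 11.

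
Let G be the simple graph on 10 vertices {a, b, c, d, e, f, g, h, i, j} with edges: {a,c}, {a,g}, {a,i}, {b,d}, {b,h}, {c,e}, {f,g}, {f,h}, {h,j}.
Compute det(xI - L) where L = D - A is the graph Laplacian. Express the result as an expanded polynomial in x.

Reading degrees in the order [a, b, c, d, e, f, g, h, i, j] gives [3, 2, 2, 1, 1, 2, 2, 3, 1, 1]; set D = diag(3, 2, 2, 1, 1, 2, 2, 3, 1, 1) and form L = D - A. L has integer entries, so p(x) = det(xI - L) has integer coefficients. Expanding the determinant yields x^10 - 18x^9 + 134x^8 - 536x^7 + 1254x^6 - 1752x^5 + 1434x^4 - 648x^3 + 141x^2 - 10x. The constant term is 0 because L is singular (the all-ones vector lies in its kernel). There is one zero in the spectrum, matching the 1 component.

x^10 - 18x^9 + 134x^8 - 536x^7 + 1254x^6 - 1752x^5 + 1434x^4 - 648x^3 + 141x^2 - 10x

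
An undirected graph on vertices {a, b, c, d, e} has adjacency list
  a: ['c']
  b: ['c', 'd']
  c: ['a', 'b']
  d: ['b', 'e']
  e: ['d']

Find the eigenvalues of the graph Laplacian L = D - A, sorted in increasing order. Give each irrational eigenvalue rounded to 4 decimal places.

[0, 0.3820, 1.3820, 2.6180, 3.6180]

With the vertex order [a, b, c, d, e], the degrees are [1, 2, 2, 2, 1], giving D = diag(1, 2, 2, 2, 1) and L = D - A. L is symmetric positive semidefinite, so every eigenvalue is real and nonnegative. There is one zero in the spectrum, matching the 1 component. The largest eigenvalue, 3.6180, is at most the vertex count 5.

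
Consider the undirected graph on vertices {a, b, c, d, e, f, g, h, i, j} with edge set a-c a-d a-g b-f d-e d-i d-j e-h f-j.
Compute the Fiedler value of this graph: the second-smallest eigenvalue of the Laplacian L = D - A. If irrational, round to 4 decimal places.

0.2207

Each diagonal entry of L is the vertex degree and each off-diagonal entry is -1 where an edge is present, 0 otherwise; in the order [a, b, c, d, e, f, g, h, i, j] the diagonal is [3, 1, 1, 4, 2, 2, 1, 1, 1, 2]. Computing the eigenvalues of L and sorting gives [0, 0.2207, 0.3298, 0.7073, 1, 1.4285, 2.3268, 3.0917, 3.5074, 5.3876]. The Fiedler value lambda_2 = 0.2207 is strictly positive, so the graph is connected. By the matrix-tree theorem the graph has (1/10) * product of the nonzero eigenvalues = 1 spanning tree. There is one zero in the spectrum, matching the 1 component.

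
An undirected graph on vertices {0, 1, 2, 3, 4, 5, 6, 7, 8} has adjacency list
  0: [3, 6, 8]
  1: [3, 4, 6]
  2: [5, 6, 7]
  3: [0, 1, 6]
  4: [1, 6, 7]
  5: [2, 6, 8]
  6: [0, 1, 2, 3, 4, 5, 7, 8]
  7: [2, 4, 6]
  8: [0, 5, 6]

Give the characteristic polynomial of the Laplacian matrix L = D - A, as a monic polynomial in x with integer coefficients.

x^9 - 32x^8 + 428x^7 - 3136x^6 + 13786x^5 - 37232x^4 + 60276x^3 - 53424x^2 + 19845x

Reading degrees in the order [0, 1, 2, 3, 4, 5, 6, 7, 8] gives [3, 3, 3, 3, 3, 3, 8, 3, 3]; set D = diag(3, 3, 3, 3, 3, 3, 8, 3, 3) and form L = D - A. L has integer entries, so p(x) = det(xI - L) has integer coefficients. Expanding the determinant yields x^9 - 32x^8 + 428x^7 - 3136x^6 + 13786x^5 - 37232x^4 + 60276x^3 - 53424x^2 + 19845x. Since p(0) = det(-L) = 0, x divides p(x).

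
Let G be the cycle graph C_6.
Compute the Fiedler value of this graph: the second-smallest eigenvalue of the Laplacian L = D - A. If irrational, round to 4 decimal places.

The graph has 6 vertices and degree multiset [2, 2, 2, 2, 2, 2]; D is the diagonal matrix of degrees and L = D - A. Computing the eigenvalues of L and sorting gives [0, 1, 1, 3, 3, 4]. The Fiedler value lambda_2 = 1 is strictly positive, so the graph is connected. By the matrix-tree theorem the graph has (1/6) * product of the nonzero eigenvalues = 6 spanning trees.

1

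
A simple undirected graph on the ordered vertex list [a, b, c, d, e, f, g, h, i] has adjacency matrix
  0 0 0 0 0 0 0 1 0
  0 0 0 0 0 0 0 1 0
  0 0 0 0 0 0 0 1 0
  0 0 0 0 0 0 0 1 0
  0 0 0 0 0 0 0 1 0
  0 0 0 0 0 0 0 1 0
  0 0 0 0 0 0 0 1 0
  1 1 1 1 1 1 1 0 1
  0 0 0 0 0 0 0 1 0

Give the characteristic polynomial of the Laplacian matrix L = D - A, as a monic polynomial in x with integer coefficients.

x^9 - 16x^8 + 84x^7 - 224x^6 + 350x^5 - 336x^4 + 196x^3 - 64x^2 + 9x

Reading degrees in the order [a, b, c, d, e, f, g, h, i] gives [1, 1, 1, 1, 1, 1, 1, 8, 1]; set D = diag(1, 1, 1, 1, 1, 1, 1, 8, 1) and form L = D - A. L has integer entries, so p(x) = det(xI - L) has integer coefficients. Expanding the determinant yields x^9 - 16x^8 + 84x^7 - 224x^6 + 350x^5 - 336x^4 + 196x^3 - 64x^2 + 9x. The coefficient of x^8 equals -trace(L) = -16, matching the sum of degrees. The largest eigenvalue, 9, is at most the vertex count 9.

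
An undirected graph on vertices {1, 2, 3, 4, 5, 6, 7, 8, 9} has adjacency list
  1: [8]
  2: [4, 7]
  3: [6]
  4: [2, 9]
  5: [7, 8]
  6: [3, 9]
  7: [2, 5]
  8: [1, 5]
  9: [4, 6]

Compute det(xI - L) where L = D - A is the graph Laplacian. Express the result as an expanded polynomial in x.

Reading degrees in the order [1, 2, 3, 4, 5, 6, 7, 8, 9] gives [1, 2, 1, 2, 2, 2, 2, 2, 2]; set D = diag(1, 2, 1, 2, 2, 2, 2, 2, 2) and form L = D - A. Computing det(xI - L) by cofactor expansion (or equivalently via sum-over-permutations) gives x^9 - 16x^8 + 105x^7 - 364x^6 + 715x^5 - 792x^4 + 462x^3 - 120x^2 + 9x. The coefficient of x^8 equals -trace(L) = -16, matching the sum of degrees. By the matrix-tree theorem the graph has (1/9) * product of the nonzero eigenvalues = 1 spanning tree. The eigenvalues sum to 16, which equals trace(L) = 2|E|.

x^9 - 16x^8 + 105x^7 - 364x^6 + 715x^5 - 792x^4 + 462x^3 - 120x^2 + 9x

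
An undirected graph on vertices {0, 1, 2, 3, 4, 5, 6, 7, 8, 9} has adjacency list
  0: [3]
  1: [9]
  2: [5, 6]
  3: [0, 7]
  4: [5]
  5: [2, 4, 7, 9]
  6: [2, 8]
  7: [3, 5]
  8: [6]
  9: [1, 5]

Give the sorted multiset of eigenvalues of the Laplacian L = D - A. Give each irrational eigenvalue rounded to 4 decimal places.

Reading degrees in the order [0, 1, 2, 3, 4, 5, 6, 7, 8, 9] gives [1, 1, 2, 2, 1, 4, 2, 2, 1, 2]; set D = diag(1, 1, 2, 2, 1, 4, 2, 2, 1, 2) and form L = D - A. L is symmetric positive semidefinite, so every eigenvalue is real and nonnegative. The single zero eigenvalue shows the graph is connected. By the matrix-tree theorem the graph has (1/10) * product of the nonzero eigenvalues = 1 spanning tree.

[0, 0.1981, 0.2937, 0.6603, 1.3427, 1.5550, 2.3831, 3.0686, 3.2470, 5.2516]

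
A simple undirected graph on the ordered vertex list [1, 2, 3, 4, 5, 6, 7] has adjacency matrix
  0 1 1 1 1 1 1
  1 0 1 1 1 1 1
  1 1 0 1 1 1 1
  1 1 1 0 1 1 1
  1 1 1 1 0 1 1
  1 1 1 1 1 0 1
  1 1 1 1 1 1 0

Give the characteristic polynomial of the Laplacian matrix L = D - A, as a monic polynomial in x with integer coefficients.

x^7 - 42x^6 + 735x^5 - 6860x^4 + 36015x^3 - 100842x^2 + 117649x

Reading degrees in the order [1, 2, 3, 4, 5, 6, 7] gives [6, 6, 6, 6, 6, 6, 6]; set D = diag(6, 6, 6, 6, 6, 6, 6) and form L = D - A. Computing det(xI - L) by cofactor expansion (or equivalently via sum-over-permutations) gives x^7 - 42x^6 + 735x^5 - 6860x^4 + 36015x^3 - 100842x^2 + 117649x. Since p(0) = det(-L) = 0, x divides p(x). By the matrix-tree theorem the graph has (1/7) * product of the nonzero eigenvalues = 16807 spanning trees. The largest eigenvalue, 7, is at most the vertex count 7.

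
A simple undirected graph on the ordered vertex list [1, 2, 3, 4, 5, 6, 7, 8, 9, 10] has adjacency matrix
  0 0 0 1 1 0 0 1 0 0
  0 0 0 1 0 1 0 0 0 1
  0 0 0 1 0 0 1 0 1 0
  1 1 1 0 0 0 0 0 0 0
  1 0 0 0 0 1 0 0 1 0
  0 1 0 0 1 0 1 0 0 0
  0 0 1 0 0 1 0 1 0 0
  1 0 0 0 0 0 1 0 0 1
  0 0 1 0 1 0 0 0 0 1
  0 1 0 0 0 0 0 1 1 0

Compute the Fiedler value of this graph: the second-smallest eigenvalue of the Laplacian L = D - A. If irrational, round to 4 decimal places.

2

Each diagonal entry of L is the vertex degree and each off-diagonal entry is -1 where an edge is present, 0 otherwise; in the order [1, 2, 3, 4, 5, 6, 7, 8, 9, 10] the diagonal is [3, 3, 3, 3, 3, 3, 3, 3, 3, 3]. The sorted Laplacian eigenvalues are [0, 2, 2, 2, 2, 2, 5, 5, 5, 5]; the algebraic connectivity is the second entry, 2.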